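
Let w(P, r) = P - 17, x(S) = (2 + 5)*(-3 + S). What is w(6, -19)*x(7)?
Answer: -308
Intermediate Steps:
x(S) = -21 + 7*S (x(S) = 7*(-3 + S) = -21 + 7*S)
w(P, r) = -17 + P
w(6, -19)*x(7) = (-17 + 6)*(-21 + 7*7) = -11*(-21 + 49) = -11*28 = -308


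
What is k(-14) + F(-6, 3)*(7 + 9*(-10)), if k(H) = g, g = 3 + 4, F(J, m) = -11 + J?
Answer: 1418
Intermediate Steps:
g = 7
k(H) = 7
k(-14) + F(-6, 3)*(7 + 9*(-10)) = 7 + (-11 - 6)*(7 + 9*(-10)) = 7 - 17*(7 - 90) = 7 - 17*(-83) = 7 + 1411 = 1418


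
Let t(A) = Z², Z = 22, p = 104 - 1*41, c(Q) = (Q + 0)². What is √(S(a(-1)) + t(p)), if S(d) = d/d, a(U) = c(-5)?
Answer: √485 ≈ 22.023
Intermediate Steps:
c(Q) = Q²
p = 63 (p = 104 - 41 = 63)
a(U) = 25 (a(U) = (-5)² = 25)
S(d) = 1
t(A) = 484 (t(A) = 22² = 484)
√(S(a(-1)) + t(p)) = √(1 + 484) = √485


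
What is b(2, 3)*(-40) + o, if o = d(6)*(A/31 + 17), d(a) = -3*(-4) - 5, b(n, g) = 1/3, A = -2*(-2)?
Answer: 9911/93 ≈ 106.57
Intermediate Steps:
A = 4
b(n, g) = ⅓ (b(n, g) = 1*(⅓) = ⅓)
d(a) = 7 (d(a) = 12 - 5 = 7)
o = 3717/31 (o = 7*(4/31 + 17) = 7*(531/31) = 3717/31 ≈ 119.90)
b(2, 3)*(-40) + o = (⅓)*(-40) + 3717/31 = -40/3 + 3717/31 = 9911/93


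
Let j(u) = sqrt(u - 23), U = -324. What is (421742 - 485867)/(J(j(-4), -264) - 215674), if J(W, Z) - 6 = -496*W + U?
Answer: 1731310875/5832398312 - 5963625*I*sqrt(3)/2916199156 ≈ 0.29684 - 0.003542*I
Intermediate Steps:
j(u) = sqrt(-23 + u)
J(W, Z) = -318 - 496*W (J(W, Z) = 6 + (-496*W - 324) = 6 + (-324 - 496*W) = -318 - 496*W)
(421742 - 485867)/(J(j(-4), -264) - 215674) = (421742 - 485867)/((-318 - 496*sqrt(-23 - 4)) - 215674) = -64125/((-318 - 1488*I*sqrt(3)) - 215674) = -64125/(-215992 - 1488*I*sqrt(3))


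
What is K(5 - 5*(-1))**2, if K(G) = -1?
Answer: 1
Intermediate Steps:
K(5 - 5*(-1))**2 = (-1)**2 = 1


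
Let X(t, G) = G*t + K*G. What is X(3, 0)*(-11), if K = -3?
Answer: 0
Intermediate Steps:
X(t, G) = -3*G + G*t (X(t, G) = G*t - 3*G = -3*G + G*t)
X(3, 0)*(-11) = (0*(-3 + 3))*(-11) = (0*0)*(-11) = 0*(-11) = 0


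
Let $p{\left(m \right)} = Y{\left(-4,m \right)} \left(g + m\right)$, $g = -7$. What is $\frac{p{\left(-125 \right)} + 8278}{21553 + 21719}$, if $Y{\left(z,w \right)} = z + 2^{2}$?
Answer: $\frac{4139}{21636} \approx 0.1913$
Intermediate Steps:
$Y{\left(z,w \right)} = 4 + z$ ($Y{\left(z,w \right)} = z + 4 = 4 + z$)
$p{\left(m \right)} = 0$ ($p{\left(m \right)} = \left(4 - 4\right) \left(-7 + m\right) = 0 \left(-7 + m\right) = 0$)
$\frac{p{\left(-125 \right)} + 8278}{21553 + 21719} = \frac{0 + 8278}{21553 + 21719} = \frac{8278}{43272} = 8278 \cdot \frac{1}{43272} = \frac{4139}{21636}$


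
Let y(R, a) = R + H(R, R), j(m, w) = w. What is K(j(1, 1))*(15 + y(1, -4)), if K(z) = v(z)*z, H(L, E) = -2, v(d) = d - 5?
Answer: -56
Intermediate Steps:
v(d) = -5 + d
K(z) = z*(-5 + z) (K(z) = (-5 + z)*z = z*(-5 + z))
y(R, a) = -2 + R (y(R, a) = R - 2 = -2 + R)
K(j(1, 1))*(15 + y(1, -4)) = (1*(-5 + 1))*(15 + (-2 + 1)) = (1*(-4))*(15 - 1) = -4*14 = -56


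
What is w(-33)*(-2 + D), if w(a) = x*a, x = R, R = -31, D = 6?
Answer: 4092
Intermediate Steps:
x = -31
w(a) = -31*a
w(-33)*(-2 + D) = (-31*(-33))*(-2 + 6) = 1023*4 = 4092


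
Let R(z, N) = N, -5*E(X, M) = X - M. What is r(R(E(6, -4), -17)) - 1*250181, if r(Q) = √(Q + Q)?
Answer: -250181 + I*√34 ≈ -2.5018e+5 + 5.831*I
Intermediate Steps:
E(X, M) = -X/5 + M/5 (E(X, M) = -(X - M)/5 = -X/5 + M/5)
r(Q) = √2*√Q (r(Q) = √(2*Q) = √2*√Q)
r(R(E(6, -4), -17)) - 1*250181 = √2*√(-17) - 1*250181 = √2*(I*√17) - 250181 = I*√34 - 250181 = -250181 + I*√34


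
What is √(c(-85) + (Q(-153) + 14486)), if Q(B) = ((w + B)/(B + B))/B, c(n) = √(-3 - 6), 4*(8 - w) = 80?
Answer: √(1356410766 + 280908*I)/306 ≈ 120.36 + 0.012463*I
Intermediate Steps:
w = -12 (w = 8 - ¼*80 = 8 - 20 = -12)
c(n) = 3*I (c(n) = √(-9) = 3*I)
Q(B) = (-12 + B)/(2*B²) (Q(B) = ((-12 + B)/(B + B))/B = ((-12 + B)/((2*B)))/B = ((-12 + B)*(1/(2*B)))/B = ((-12 + B)/(2*B))/B = (-12 + B)/(2*B²))
√(c(-85) + (Q(-153) + 14486)) = √(3*I + ((½)*(-12 - 153)/(-153)² + 14486)) = √(3*I + ((½)*(1/23409)*(-165) + 14486)) = √(3*I + (-55/15606 + 14486)) = √(3*I + 226068461/15606) = √(226068461/15606 + 3*I)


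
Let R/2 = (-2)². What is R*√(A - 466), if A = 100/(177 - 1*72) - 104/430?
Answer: 8*I*√9485030730/4515 ≈ 172.56*I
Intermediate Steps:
R = 8 (R = 2*(-2)² = 2*4 = 8)
A = 3208/4515 (A = 100/(177 - 72) - 104*1/430 = 100/105 - 52/215 = 100*(1/105) - 52/215 = 20/21 - 52/215 = 3208/4515 ≈ 0.71052)
R*√(A - 466) = 8*√(3208/4515 - 466) = 8*√(-2100782/4515) = 8*(I*√9485030730/4515) = 8*I*√9485030730/4515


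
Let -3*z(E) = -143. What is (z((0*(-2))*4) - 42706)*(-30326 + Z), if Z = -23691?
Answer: 6912825575/3 ≈ 2.3043e+9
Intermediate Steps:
z(E) = 143/3 (z(E) = -⅓*(-143) = 143/3)
(z((0*(-2))*4) - 42706)*(-30326 + Z) = (143/3 - 42706)*(-30326 - 23691) = -127975/3*(-54017) = 6912825575/3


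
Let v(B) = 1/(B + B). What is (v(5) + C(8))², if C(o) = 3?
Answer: 961/100 ≈ 9.6100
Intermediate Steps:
v(B) = 1/(2*B)
(v(5) + C(8))² = ((½)/5 + 3)² = ((½)*(⅕) + 3)² = (⅒ + 3)² = (31/10)² = 961/100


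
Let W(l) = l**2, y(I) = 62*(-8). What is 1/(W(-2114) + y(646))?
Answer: 1/4468500 ≈ 2.2379e-7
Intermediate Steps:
y(I) = -496
1/(W(-2114) + y(646)) = 1/((-2114)**2 - 496) = 1/(4468996 - 496) = 1/4468500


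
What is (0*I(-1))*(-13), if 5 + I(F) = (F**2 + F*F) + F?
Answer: 0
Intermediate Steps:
I(F) = -5 + F + 2*F**2 (I(F) = -5 + ((F**2 + F*F) + F) = -5 + ((F**2 + F**2) + F) = -5 + (2*F**2 + F) = -5 + (F + 2*F**2) = -5 + F + 2*F**2)
(0*I(-1))*(-13) = (0*(-5 - 1 + 2*(-1)**2))*(-13) = (0*(-5 - 1 + 2*1))*(-13) = (0*(-5 - 1 + 2))*(-13) = (0*(-4))*(-13) = 0*(-13) = 0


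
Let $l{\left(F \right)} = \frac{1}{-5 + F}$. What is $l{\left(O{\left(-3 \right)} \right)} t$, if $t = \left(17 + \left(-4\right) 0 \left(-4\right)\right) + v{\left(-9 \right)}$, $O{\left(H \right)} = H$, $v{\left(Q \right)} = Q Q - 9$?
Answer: $- \frac{89}{8} \approx -11.125$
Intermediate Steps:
$v{\left(Q \right)} = -9 + Q^{2}$ ($v{\left(Q \right)} = Q^{2} - 9 = -9 + Q^{2}$)
$t = 89$ ($t = \left(17 + \left(-4\right) 0 \left(-4\right)\right) - \left(9 - \left(-9\right)^{2}\right) = \left(17 + 0 \left(-4\right)\right) + \left(-9 + 81\right) = \left(17 + 0\right) + 72 = 17 + 72 = 89$)
$l{\left(O{\left(-3 \right)} \right)} t = \frac{1}{-5 - 3} \cdot 89 = \frac{1}{-8} \cdot 89 = \left(- \frac{1}{8}\right) 89 = - \frac{89}{8}$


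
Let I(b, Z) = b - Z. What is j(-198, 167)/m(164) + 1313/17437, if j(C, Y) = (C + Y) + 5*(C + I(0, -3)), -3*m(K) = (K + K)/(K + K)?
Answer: 52626179/17437 ≈ 3018.1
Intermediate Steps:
m(K) = -⅓ (m(K) = -(K + K)/(3*(K + K)) = -2*K/(3*(2*K)) = -2*K*1/(2*K)/3 = -⅓*1 = -⅓)
j(C, Y) = 15 + Y + 6*C (j(C, Y) = (C + Y) + 5*(C + (0 - 1*(-3))) = (C + Y) + 5*(C + (0 + 3)) = (C + Y) + 5*(C + 3) = (C + Y) + 5*(3 + C) = (C + Y) + (15 + 5*C) = 15 + Y + 6*C)
j(-198, 167)/m(164) + 1313/17437 = (15 + 167 + 6*(-198))/(-⅓) + 1313/17437 = (15 + 167 - 1188)*(-3) + 1313*(1/17437) = -1006*(-3) + 1313/17437 = 3018 + 1313/17437 = 52626179/17437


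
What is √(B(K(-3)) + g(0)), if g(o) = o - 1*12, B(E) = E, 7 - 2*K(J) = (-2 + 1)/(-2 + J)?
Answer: I*√215/5 ≈ 2.9326*I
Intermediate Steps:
K(J) = 7/2 + 1/(2*(-2 + J)) (K(J) = 7/2 - (-2 + 1)/(2*(-2 + J)) = 7/2 - (-1)/(2*(-2 + J)) = 7/2 + 1/(2*(-2 + J)))
g(o) = -12 + o (g(o) = o - 12 = -12 + o)
√(B(K(-3)) + g(0)) = √((-13 + 7*(-3))/(2*(-2 - 3)) + (-12 + 0)) = √((½)*(-13 - 21)/(-5) - 12) = √((½)*(-⅕)*(-34) - 12) = √(17/5 - 12) = √(-43/5) = I*√215/5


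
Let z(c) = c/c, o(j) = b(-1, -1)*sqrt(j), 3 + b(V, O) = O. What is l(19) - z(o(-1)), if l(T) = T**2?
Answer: 360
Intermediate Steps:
b(V, O) = -3 + O
o(j) = -4*sqrt(j) (o(j) = (-3 - 1)*sqrt(j) = -4*sqrt(j))
z(c) = 1
l(19) - z(o(-1)) = 19**2 - 1*1 = 361 - 1 = 360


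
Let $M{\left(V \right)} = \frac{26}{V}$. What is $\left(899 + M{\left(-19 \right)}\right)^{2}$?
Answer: $\frac{290873025}{361} \approx 8.0574 \cdot 10^{5}$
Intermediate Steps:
$\left(899 + M{\left(-19 \right)}\right)^{2} = \left(899 + \frac{26}{-19}\right)^{2} = \left(899 + 26 \left(- \frac{1}{19}\right)\right)^{2} = \left(899 - \frac{26}{19}\right)^{2} = \left(\frac{17055}{19}\right)^{2} = \frac{290873025}{361}$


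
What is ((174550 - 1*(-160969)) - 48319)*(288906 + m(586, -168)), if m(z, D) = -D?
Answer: 83022052800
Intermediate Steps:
((174550 - 1*(-160969)) - 48319)*(288906 + m(586, -168)) = ((174550 - 1*(-160969)) - 48319)*(288906 - 1*(-168)) = ((174550 + 160969) - 48319)*(288906 + 168) = (335519 - 48319)*289074 = 287200*289074 = 83022052800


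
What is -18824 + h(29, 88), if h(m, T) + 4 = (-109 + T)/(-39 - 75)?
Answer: -715457/38 ≈ -18828.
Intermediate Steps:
h(m, T) = -347/114 - T/114 (h(m, T) = -4 + (-109 + T)/(-39 - 75) = -4 + (-109 + T)/(-114) = -4 + (-109 + T)*(-1/114) = -4 + (109/114 - T/114) = -347/114 - T/114)
-18824 + h(29, 88) = -18824 + (-347/114 - 1/114*88) = -18824 + (-347/114 - 44/57) = -18824 - 145/38 = -715457/38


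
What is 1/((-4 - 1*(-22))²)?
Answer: 1/324 ≈ 0.0030864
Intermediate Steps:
1/((-4 - 1*(-22))²) = 1/((-4 + 22)²) = 1/(18²) = 1/324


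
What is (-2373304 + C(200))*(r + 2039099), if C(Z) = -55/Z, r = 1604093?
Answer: -43232015741229/5 ≈ -8.6464e+12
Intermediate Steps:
(-2373304 + C(200))*(r + 2039099) = (-2373304 - 55/200)*(1604093 + 2039099) = (-2373304 - 55*1/200)*3643192 = (-2373304 - 11/40)*3643192 = -94932171/40*3643192 = -43232015741229/5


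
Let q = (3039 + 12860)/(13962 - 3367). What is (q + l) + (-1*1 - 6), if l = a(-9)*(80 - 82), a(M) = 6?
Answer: -14262/815 ≈ -17.499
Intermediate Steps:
q = 1223/815 (q = 15899/10595 = 15899*(1/10595) = 1223/815 ≈ 1.5006)
l = -12 (l = 6*(80 - 82) = 6*(-2) = -12)
(q + l) + (-1*1 - 6) = (1223/815 - 12) + (-1*1 - 6) = -8557/815 + (-1 - 6) = -8557/815 - 7 = -14262/815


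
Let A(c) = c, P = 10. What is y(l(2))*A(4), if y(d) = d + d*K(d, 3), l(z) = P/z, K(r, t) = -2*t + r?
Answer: 0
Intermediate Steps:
K(r, t) = r - 2*t
l(z) = 10/z
y(d) = d + d*(-6 + d) (y(d) = d + d*(d - 2*3) = d + d*(d - 6) = d + d*(-6 + d))
y(l(2))*A(4) = ((10/2)*(-5 + 10/2))*4 = ((10*(1/2))*(-5 + 10*(1/2)))*4 = (5*(-5 + 5))*4 = (5*0)*4 = 0*4 = 0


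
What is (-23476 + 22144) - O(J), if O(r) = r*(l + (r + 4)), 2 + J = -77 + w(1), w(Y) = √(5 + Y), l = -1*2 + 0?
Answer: -7421 + 156*√6 ≈ -7038.9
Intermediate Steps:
l = -2 (l = -2 + 0 = -2)
J = -79 + √6 (J = -2 + (-77 + √(5 + 1)) = -2 + (-77 + √6) = -79 + √6 ≈ -76.551)
O(r) = r*(2 + r) (O(r) = r*(-2 + (r + 4)) = r*(-2 + (4 + r)) = r*(2 + r))
(-23476 + 22144) - O(J) = (-23476 + 22144) - (-79 + √6)*(2 + (-79 + √6)) = -1332 - (-79 + √6)*(-77 + √6)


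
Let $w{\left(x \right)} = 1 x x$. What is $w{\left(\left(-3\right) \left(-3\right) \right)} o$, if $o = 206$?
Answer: $16686$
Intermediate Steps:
$w{\left(x \right)} = x^{2}$ ($w{\left(x \right)} = x x = x^{2}$)
$w{\left(\left(-3\right) \left(-3\right) \right)} o = \left(\left(-3\right) \left(-3\right)\right)^{2} \cdot 206 = 9^{2} \cdot 206 = 81 \cdot 206 = 16686$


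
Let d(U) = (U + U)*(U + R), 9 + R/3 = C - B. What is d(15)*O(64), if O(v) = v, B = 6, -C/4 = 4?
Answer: -149760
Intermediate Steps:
C = -16 (C = -4*4 = -16)
R = -93 (R = -27 + 3*(-16 - 1*6) = -27 + 3*(-16 - 6) = -27 + 3*(-22) = -27 - 66 = -93)
d(U) = 2*U*(-93 + U) (d(U) = (U + U)*(U - 93) = (2*U)*(-93 + U) = 2*U*(-93 + U))
d(15)*O(64) = (2*15*(-93 + 15))*64 = (2*15*(-78))*64 = -2340*64 = -149760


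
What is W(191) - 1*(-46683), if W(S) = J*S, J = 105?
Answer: 66738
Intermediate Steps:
W(S) = 105*S
W(191) - 1*(-46683) = 105*191 - 1*(-46683) = 20055 + 46683 = 66738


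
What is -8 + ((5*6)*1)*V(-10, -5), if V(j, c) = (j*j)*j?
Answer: -30008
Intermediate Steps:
V(j, c) = j³ (V(j, c) = j²*j = j³)
-8 + ((5*6)*1)*V(-10, -5) = -8 + ((5*6)*1)*(-10)³ = -8 + (30*1)*(-1000) = -8 + 30*(-1000) = -8 - 30000 = -30008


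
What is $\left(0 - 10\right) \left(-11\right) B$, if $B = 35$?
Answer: $3850$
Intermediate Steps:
$\left(0 - 10\right) \left(-11\right) B = \left(0 - 10\right) \left(-11\right) 35 = \left(-10\right) \left(-11\right) 35 = 110 \cdot 35 = 3850$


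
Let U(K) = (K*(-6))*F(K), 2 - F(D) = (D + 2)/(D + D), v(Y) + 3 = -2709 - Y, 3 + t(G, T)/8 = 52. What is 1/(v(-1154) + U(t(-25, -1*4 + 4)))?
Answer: -1/5080 ≈ -0.00019685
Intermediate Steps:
t(G, T) = 392 (t(G, T) = -24 + 8*52 = -24 + 416 = 392)
v(Y) = -2712 - Y (v(Y) = -3 + (-2709 - Y) = -2712 - Y)
F(D) = 2 - (2 + D)/(2*D) (F(D) = 2 - (D + 2)/(D + D) = 2 - (2 + D)/(2*D))
U(K) = -6*K*(3/2 - 1/K) (U(K) = (K*(-6))*(3/2 - 1/K) = (-6*K)*(3/2 - 1/K) = -6*K*(3/2 - 1/K))
1/(v(-1154) + U(t(-25, -1*4 + 4))) = 1/((-2712 - 1*(-1154)) + (6 - 9*392)) = 1/((-2712 + 1154) + (6 - 3528)) = 1/(-1558 - 3522) = 1/(-5080) = -1/5080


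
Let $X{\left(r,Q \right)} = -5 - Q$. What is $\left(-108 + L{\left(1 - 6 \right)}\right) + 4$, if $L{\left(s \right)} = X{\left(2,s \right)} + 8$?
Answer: $-96$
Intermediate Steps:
$L{\left(s \right)} = 3 - s$ ($L{\left(s \right)} = \left(-5 - s\right) + 8 = 3 - s$)
$\left(-108 + L{\left(1 - 6 \right)}\right) + 4 = \left(-108 + \left(3 - \left(1 - 6\right)\right)\right) + 4 = \left(-108 + \left(3 - -5\right)\right) + 4 = \left(-108 + \left(3 + 5\right)\right) + 4 = \left(-108 + 8\right) + 4 = -100 + 4 = -96$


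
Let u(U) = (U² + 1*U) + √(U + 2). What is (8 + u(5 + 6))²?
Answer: (140 + √13)² ≈ 20623.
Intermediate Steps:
u(U) = U + U² + √(2 + U) (u(U) = (U² + U) + √(2 + U) = (U + U²) + √(2 + U) = U + U² + √(2 + U))
(8 + u(5 + 6))² = (8 + ((5 + 6) + (5 + 6)² + √(2 + (5 + 6))))² = (8 + (11 + 11² + √(2 + 11)))² = (8 + (11 + 121 + √13))² = (8 + (132 + √13))² = (140 + √13)²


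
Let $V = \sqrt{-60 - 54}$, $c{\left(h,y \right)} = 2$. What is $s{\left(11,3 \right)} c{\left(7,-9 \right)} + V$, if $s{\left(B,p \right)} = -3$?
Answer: $-6 + i \sqrt{114} \approx -6.0 + 10.677 i$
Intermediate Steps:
$V = i \sqrt{114}$ ($V = \sqrt{-114} = i \sqrt{114} \approx 10.677 i$)
$s{\left(11,3 \right)} c{\left(7,-9 \right)} + V = \left(-3\right) 2 + i \sqrt{114} = -6 + i \sqrt{114}$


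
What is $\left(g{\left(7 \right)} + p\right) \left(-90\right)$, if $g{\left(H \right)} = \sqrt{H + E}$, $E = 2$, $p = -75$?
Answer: $6480$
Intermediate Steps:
$g{\left(H \right)} = \sqrt{2 + H}$ ($g{\left(H \right)} = \sqrt{H + 2} = \sqrt{2 + H}$)
$\left(g{\left(7 \right)} + p\right) \left(-90\right) = \left(\sqrt{2 + 7} - 75\right) \left(-90\right) = \left(\sqrt{9} - 75\right) \left(-90\right) = \left(3 - 75\right) \left(-90\right) = \left(-72\right) \left(-90\right) = 6480$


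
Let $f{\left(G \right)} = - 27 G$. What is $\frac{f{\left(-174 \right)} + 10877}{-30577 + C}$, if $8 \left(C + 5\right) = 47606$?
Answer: $- \frac{356}{563} \approx -0.63233$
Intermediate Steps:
$C = \frac{23783}{4}$ ($C = -5 + \frac{1}{8} \cdot 47606 = -5 + \frac{23803}{4} = \frac{23783}{4} \approx 5945.8$)
$\frac{f{\left(-174 \right)} + 10877}{-30577 + C} = \frac{\left(-27\right) \left(-174\right) + 10877}{-30577 + \frac{23783}{4}} = \frac{4698 + 10877}{- \frac{98525}{4}} = 15575 \left(- \frac{4}{98525}\right) = - \frac{356}{563}$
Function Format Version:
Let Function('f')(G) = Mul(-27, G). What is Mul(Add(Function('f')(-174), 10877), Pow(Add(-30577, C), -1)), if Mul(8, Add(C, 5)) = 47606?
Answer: Rational(-356, 563) ≈ -0.63233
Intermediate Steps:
C = Rational(23783, 4) (C = Add(-5, Mul(Rational(1, 8), 47606)) = Add(-5, Rational(23803, 4)) = Rational(23783, 4) ≈ 5945.8)
Mul(Add(Function('f')(-174), 10877), Pow(Add(-30577, C), -1)) = Mul(Add(Mul(-27, -174), 10877), Pow(Add(-30577, Rational(23783, 4)), -1)) = Mul(Add(4698, 10877), Pow(Rational(-98525, 4), -1)) = Mul(15575, Rational(-4, 98525)) = Rational(-356, 563)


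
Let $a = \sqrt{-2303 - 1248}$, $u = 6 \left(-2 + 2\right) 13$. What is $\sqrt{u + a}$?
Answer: $\sqrt[4]{3551} \sqrt{i} \approx 5.4585 + 5.4585 i$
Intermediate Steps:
$u = 0$ ($u = 6 \cdot 0 \cdot 13 = 0 \cdot 13 = 0$)
$a = i \sqrt{3551}$ ($a = \sqrt{-3551} = i \sqrt{3551} \approx 59.59 i$)
$\sqrt{u + a} = \sqrt{0 + i \sqrt{3551}} = \sqrt{i \sqrt{3551}} = \sqrt[4]{3551} \sqrt{i}$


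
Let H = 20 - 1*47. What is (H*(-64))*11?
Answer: 19008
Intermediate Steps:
H = -27 (H = 20 - 47 = -27)
(H*(-64))*11 = -27*(-64)*11 = 1728*11 = 19008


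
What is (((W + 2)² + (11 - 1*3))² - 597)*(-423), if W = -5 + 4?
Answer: 218268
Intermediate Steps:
W = -1
(((W + 2)² + (11 - 1*3))² - 597)*(-423) = (((-1 + 2)² + (11 - 1*3))² - 597)*(-423) = ((1² + (11 - 3))² - 597)*(-423) = ((1 + 8)² - 597)*(-423) = (9² - 597)*(-423) = (81 - 597)*(-423) = -516*(-423) = 218268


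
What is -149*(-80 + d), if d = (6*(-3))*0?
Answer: 11920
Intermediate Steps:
d = 0 (d = -18*0 = 0)
-149*(-80 + d) = -149*(-80 + 0) = -149*(-80) = 11920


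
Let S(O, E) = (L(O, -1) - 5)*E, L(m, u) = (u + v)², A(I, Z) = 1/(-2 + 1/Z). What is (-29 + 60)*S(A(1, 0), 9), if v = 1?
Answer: -1395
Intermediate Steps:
A(I, Z) = 1/(-2 + 1/Z)
L(m, u) = (1 + u)² (L(m, u) = (u + 1)² = (1 + u)²)
S(O, E) = -5*E (S(O, E) = ((1 - 1)² - 5)*E = (0² - 5)*E = (0 - 5)*E = -5*E)
(-29 + 60)*S(A(1, 0), 9) = (-29 + 60)*(-5*9) = 31*(-45) = -1395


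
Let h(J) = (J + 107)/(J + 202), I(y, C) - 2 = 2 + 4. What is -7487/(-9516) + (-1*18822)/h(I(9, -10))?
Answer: -7522454183/218868 ≈ -34370.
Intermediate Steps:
I(y, C) = 8 (I(y, C) = 2 + (2 + 4) = 2 + 6 = 8)
h(J) = (107 + J)/(202 + J)
-7487/(-9516) + (-1*18822)/h(I(9, -10)) = -7487/(-9516) + (-1*18822)/(((107 + 8)/(202 + 8))) = -7487*(-1/9516) - 18822/(115/210) = 7487/9516 - 18822/((1/210)*115) = 7487/9516 - 18822/23/42 = 7487/9516 - 18822*42/23 = 7487/9516 - 790524/23 = -7522454183/218868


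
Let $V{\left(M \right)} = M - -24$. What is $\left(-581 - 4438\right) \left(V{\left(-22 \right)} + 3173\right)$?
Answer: $-15935325$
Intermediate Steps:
$V{\left(M \right)} = 24 + M$ ($V{\left(M \right)} = M + 24 = 24 + M$)
$\left(-581 - 4438\right) \left(V{\left(-22 \right)} + 3173\right) = \left(-581 - 4438\right) \left(\left(24 - 22\right) + 3173\right) = - 5019 \left(2 + 3173\right) = \left(-5019\right) 3175 = -15935325$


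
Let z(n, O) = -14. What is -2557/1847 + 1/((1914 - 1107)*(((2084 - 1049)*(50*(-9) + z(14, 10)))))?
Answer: -990974761607/715811646960 ≈ -1.3844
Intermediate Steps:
-2557/1847 + 1/((1914 - 1107)*(((2084 - 1049)*(50*(-9) + z(14, 10))))) = -2557/1847 + 1/((1914 - 1107)*(((2084 - 1049)*(50*(-9) - 14)))) = -2557*1/1847 + 1/(807*((1035*(-450 - 14)))) = -2557/1847 + 1/(807*((1035*(-464)))) = -2557/1847 + (1/807)/(-480240) = -2557/1847 + (1/807)*(-1/480240) = -2557/1847 - 1/387553680 = -990974761607/715811646960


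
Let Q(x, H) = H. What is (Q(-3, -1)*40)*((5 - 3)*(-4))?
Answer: 320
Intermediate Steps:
(Q(-3, -1)*40)*((5 - 3)*(-4)) = (-1*40)*((5 - 3)*(-4)) = -80*(-4) = -40*(-8) = 320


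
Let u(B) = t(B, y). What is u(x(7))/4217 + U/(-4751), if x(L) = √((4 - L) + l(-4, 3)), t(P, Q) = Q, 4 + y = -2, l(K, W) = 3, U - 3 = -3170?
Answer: 13326733/20034967 ≈ 0.66517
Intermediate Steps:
U = -3167 (U = 3 - 3170 = -3167)
y = -6 (y = -4 - 2 = -6)
x(L) = √(7 - L) (x(L) = √((4 - L) + 3) = √(7 - L))
u(B) = -6
u(x(7))/4217 + U/(-4751) = -6/4217 - 3167/(-4751) = -6*1/4217 - 3167*(-1/4751) = -6/4217 + 3167/4751 = 13326733/20034967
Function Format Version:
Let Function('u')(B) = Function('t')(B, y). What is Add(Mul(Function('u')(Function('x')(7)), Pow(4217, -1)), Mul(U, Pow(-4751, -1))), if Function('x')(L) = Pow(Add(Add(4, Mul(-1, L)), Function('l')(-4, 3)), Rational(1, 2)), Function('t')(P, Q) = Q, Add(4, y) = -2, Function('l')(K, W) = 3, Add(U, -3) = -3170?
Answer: Rational(13326733, 20034967) ≈ 0.66517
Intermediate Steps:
U = -3167 (U = Add(3, -3170) = -3167)
y = -6 (y = Add(-4, -2) = -6)
Function('x')(L) = Pow(Add(7, Mul(-1, L)), Rational(1, 2)) (Function('x')(L) = Pow(Add(Add(4, Mul(-1, L)), 3), Rational(1, 2)) = Pow(Add(7, Mul(-1, L)), Rational(1, 2)))
Function('u')(B) = -6
Add(Mul(Function('u')(Function('x')(7)), Pow(4217, -1)), Mul(U, Pow(-4751, -1))) = Add(Mul(-6, Pow(4217, -1)), Mul(-3167, Pow(-4751, -1))) = Add(Mul(-6, Rational(1, 4217)), Mul(-3167, Rational(-1, 4751))) = Add(Rational(-6, 4217), Rational(3167, 4751)) = Rational(13326733, 20034967)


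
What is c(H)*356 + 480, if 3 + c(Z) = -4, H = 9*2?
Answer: -2012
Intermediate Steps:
H = 18
c(Z) = -7 (c(Z) = -3 - 4 = -7)
c(H)*356 + 480 = -7*356 + 480 = -2492 + 480 = -2012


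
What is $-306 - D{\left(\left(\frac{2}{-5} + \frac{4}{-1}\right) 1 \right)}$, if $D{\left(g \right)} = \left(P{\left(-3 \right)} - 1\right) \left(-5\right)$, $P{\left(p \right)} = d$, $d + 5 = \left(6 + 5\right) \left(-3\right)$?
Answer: $-501$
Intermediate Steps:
$d = -38$ ($d = -5 + \left(6 + 5\right) \left(-3\right) = -5 + 11 \left(-3\right) = -5 - 33 = -38$)
$P{\left(p \right)} = -38$
$D{\left(g \right)} = 195$ ($D{\left(g \right)} = \left(-38 - 1\right) \left(-5\right) = \left(-39\right) \left(-5\right) = 195$)
$-306 - D{\left(\left(\frac{2}{-5} + \frac{4}{-1}\right) 1 \right)} = -306 - 195 = -501$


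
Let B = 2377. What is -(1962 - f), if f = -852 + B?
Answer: -437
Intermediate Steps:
f = 1525 (f = -852 + 2377 = 1525)
-(1962 - f) = -(1962 - 1*1525) = -(1962 - 1525) = -1*437 = -437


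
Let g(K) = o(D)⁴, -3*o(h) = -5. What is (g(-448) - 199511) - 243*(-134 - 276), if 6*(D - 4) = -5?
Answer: -8089736/81 ≈ -99873.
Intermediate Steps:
D = 19/6 (D = 4 + (⅙)*(-5) = 4 - ⅚ = 19/6 ≈ 3.1667)
o(h) = 5/3 (o(h) = -⅓*(-5) = 5/3)
g(K) = 625/81 (g(K) = (5/3)⁴ = 625/81)
(g(-448) - 199511) - 243*(-134 - 276) = (625/81 - 199511) - 243*(-134 - 276) = -16159766/81 - 243*(-410) = -16159766/81 + 99630 = -8089736/81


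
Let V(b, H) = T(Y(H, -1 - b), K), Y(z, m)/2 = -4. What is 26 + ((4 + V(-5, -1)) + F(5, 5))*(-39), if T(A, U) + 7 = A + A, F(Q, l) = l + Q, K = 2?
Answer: 377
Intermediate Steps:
F(Q, l) = Q + l
Y(z, m) = -8 (Y(z, m) = 2*(-4) = -8)
T(A, U) = -7 + 2*A (T(A, U) = -7 + (A + A) = -7 + 2*A)
V(b, H) = -23 (V(b, H) = -7 + 2*(-8) = -7 - 16 = -23)
26 + ((4 + V(-5, -1)) + F(5, 5))*(-39) = 26 + ((4 - 23) + (5 + 5))*(-39) = 26 + (-19 + 10)*(-39) = 26 - 9*(-39) = 26 + 351 = 377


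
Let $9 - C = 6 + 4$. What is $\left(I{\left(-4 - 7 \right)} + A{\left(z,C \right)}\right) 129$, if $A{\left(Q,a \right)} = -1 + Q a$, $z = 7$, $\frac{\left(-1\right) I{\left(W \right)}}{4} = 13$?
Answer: $-7740$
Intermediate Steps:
$I{\left(W \right)} = -52$ ($I{\left(W \right)} = \left(-4\right) 13 = -52$)
$C = -1$ ($C = 9 - \left(6 + 4\right) = 9 - 10 = -1$)
$\left(I{\left(-4 - 7 \right)} + A{\left(z,C \right)}\right) 129 = \left(-52 + \left(-1 + 7 \left(-1\right)\right)\right) 129 = \left(-52 - 8\right) 129 = \left(-60\right) 129 = -7740$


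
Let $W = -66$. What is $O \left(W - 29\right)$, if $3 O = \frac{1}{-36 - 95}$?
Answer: $\frac{95}{393} \approx 0.24173$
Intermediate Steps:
$O = - \frac{1}{393}$ ($O = \frac{1}{3 \left(-36 - 95\right)} = \frac{1}{3 \left(-131\right)} = \frac{1}{3} \left(- \frac{1}{131}\right) = - \frac{1}{393} \approx -0.0025445$)
$O \left(W - 29\right) = - \frac{-66 - 29}{393} = \left(- \frac{1}{393}\right) \left(-95\right) = \frac{95}{393}$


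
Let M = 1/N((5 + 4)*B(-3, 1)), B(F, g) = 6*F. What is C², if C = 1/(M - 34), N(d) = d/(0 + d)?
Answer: 1/1089 ≈ 0.00091827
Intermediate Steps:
N(d) = 1 (N(d) = d/d = 1)
M = 1 (M = 1/1 = 1)
C = -1/33 (C = 1/(1 - 34) = 1/(-33) = -1/33 ≈ -0.030303)
C² = (-1/33)² = 1/1089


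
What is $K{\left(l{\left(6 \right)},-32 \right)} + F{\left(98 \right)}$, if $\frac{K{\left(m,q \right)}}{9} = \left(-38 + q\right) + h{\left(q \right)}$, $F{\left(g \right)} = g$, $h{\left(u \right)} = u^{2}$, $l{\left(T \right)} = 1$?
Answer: $8684$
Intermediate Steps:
$K{\left(m,q \right)} = -342 + 9 q + 9 q^{2}$ ($K{\left(m,q \right)} = 9 \left(\left(-38 + q\right) + q^{2}\right) = 9 \left(-38 + q + q^{2}\right) = -342 + 9 q + 9 q^{2}$)
$K{\left(l{\left(6 \right)},-32 \right)} + F{\left(98 \right)} = \left(-342 + 9 \left(-32\right) + 9 \left(-32\right)^{2}\right) + 98 = \left(-342 - 288 + 9 \cdot 1024\right) + 98 = \left(-342 - 288 + 9216\right) + 98 = 8586 + 98 = 8684$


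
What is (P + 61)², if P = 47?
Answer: 11664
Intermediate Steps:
(P + 61)² = (47 + 61)² = 108² = 11664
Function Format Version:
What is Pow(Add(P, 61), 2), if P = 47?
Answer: 11664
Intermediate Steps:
Pow(Add(P, 61), 2) = Pow(Add(47, 61), 2) = Pow(108, 2) = 11664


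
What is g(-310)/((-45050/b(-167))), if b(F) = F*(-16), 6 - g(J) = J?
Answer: -422176/22525 ≈ -18.743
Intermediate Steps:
g(J) = 6 - J
b(F) = -16*F
g(-310)/((-45050/b(-167))) = (6 - 1*(-310))/((-45050/((-16*(-167))))) = (6 + 310)/((-45050/2672)) = 316/((-45050*1/2672)) = 316/(-22525/1336) = 316*(-1336/22525) = -422176/22525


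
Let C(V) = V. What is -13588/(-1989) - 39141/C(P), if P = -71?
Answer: 78816197/141219 ≈ 558.11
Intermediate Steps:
-13588/(-1989) - 39141/C(P) = -13588/(-1989) - 39141/(-71) = -13588*(-1/1989) - 39141*(-1/71) = 13588/1989 + 39141/71 = 78816197/141219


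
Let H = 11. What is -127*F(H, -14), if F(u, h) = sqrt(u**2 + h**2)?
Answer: -127*sqrt(317) ≈ -2261.2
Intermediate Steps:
F(u, h) = sqrt(h**2 + u**2)
-127*F(H, -14) = -127*sqrt((-14)**2 + 11**2) = -127*sqrt(196 + 121) = -127*sqrt(317)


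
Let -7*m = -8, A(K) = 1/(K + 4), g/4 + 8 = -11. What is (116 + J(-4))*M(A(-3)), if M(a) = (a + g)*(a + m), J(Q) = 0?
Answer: -130500/7 ≈ -18643.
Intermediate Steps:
g = -76 (g = -32 + 4*(-11) = -32 - 44 = -76)
A(K) = 1/(4 + K)
m = 8/7 (m = -⅐*(-8) = 8/7 ≈ 1.1429)
M(a) = (-76 + a)*(8/7 + a) (M(a) = (a - 76)*(a + 8/7) = (-76 + a)*(8/7 + a))
(116 + J(-4))*M(A(-3)) = (116 + 0)*(-608/7 + (1/(4 - 3))² - 524/(7*(4 - 3))) = 116*(-608/7 + (1/1)² - 524/7/1) = 116*(-608/7 + 1² - 524/7*1) = 116*(-608/7 + 1 - 524/7) = 116*(-1125/7) = -130500/7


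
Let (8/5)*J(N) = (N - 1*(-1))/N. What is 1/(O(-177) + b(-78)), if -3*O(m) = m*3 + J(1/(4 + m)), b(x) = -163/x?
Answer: 13/2794 ≈ 0.0046528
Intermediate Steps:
J(N) = 5*(1 + N)/(8*N) (J(N) = 5*((N - 1*(-1))/N)/8 = 5*((N + 1)/N)/8 = 5*((1 + N)/N)/8 = 5*(1 + N)/(8*N))
O(m) = -m - 5*(1 + 1/(4 + m))*(4 + m)/24 (O(m) = -(m*3 + 5*(1 + 1/(4 + m))/(8*(1/(4 + m))))/3 = -(3*m + 5*(4 + m)*(1 + 1/(4 + m))/8)/3 = -(3*m + 5*(1 + 1/(4 + m))*(4 + m)/8)/3 = -m - 5*(1 + 1/(4 + m))*(4 + m)/24)
1/(O(-177) + b(-78)) = 1/((-25/24 - 29/24*(-177)) - 163/(-78)) = 1/((-25/24 + 1711/8) - 163*(-1/78)) = 1/(1277/6 + 163/78) = 1/(2794/13) = 13/2794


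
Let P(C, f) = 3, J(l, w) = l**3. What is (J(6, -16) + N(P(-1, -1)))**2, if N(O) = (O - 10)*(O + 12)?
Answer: 12321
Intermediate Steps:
N(O) = (-10 + O)*(12 + O)
(J(6, -16) + N(P(-1, -1)))**2 = (6**3 + (-120 + 3**2 + 2*3))**2 = (216 + (-120 + 9 + 6))**2 = (216 - 105)**2 = 111**2 = 12321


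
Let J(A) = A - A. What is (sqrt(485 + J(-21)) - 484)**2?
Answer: (484 - sqrt(485))**2 ≈ 2.1342e+5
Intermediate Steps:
J(A) = 0
(sqrt(485 + J(-21)) - 484)**2 = (sqrt(485 + 0) - 484)**2 = (sqrt(485) - 484)**2 = (-484 + sqrt(485))**2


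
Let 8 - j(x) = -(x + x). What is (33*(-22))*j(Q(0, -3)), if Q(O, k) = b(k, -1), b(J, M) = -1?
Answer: -4356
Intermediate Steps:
Q(O, k) = -1
j(x) = 8 + 2*x (j(x) = 8 - (-1)*(x + x) = 8 - (-1)*2*x = 8 - (-2)*x = 8 + 2*x)
(33*(-22))*j(Q(0, -3)) = (33*(-22))*(8 + 2*(-1)) = -726*(8 - 2) = -726*6 = -4356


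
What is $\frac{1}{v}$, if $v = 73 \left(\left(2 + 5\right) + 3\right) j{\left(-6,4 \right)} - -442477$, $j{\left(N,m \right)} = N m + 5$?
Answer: $\frac{1}{428607} \approx 2.3331 \cdot 10^{-6}$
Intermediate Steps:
$j{\left(N,m \right)} = 5 + N m$
$v = 428607$ ($v = 73 \left(\left(2 + 5\right) + 3\right) \left(5 - 24\right) - -442477 = 73 \left(7 + 3\right) \left(5 - 24\right) + 442477 = 73 \cdot 10 \left(-19\right) + 442477 = 730 \left(-19\right) + 442477 = -13870 + 442477 = 428607$)
$\frac{1}{v} = \frac{1}{428607}$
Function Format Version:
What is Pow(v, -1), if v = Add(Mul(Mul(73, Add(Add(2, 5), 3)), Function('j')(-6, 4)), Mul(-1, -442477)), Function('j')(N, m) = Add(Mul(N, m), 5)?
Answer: Rational(1, 428607) ≈ 2.3331e-6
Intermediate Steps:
Function('j')(N, m) = Add(5, Mul(N, m))
v = 428607 (v = Add(Mul(Mul(73, Add(Add(2, 5), 3)), Add(5, Mul(-6, 4))), Mul(-1, -442477)) = Add(Mul(Mul(73, Add(7, 3)), Add(5, -24)), 442477) = Add(Mul(Mul(73, 10), -19), 442477) = Add(Mul(730, -19), 442477) = Add(-13870, 442477) = 428607)
Pow(v, -1) = Pow(428607, -1) = Rational(1, 428607)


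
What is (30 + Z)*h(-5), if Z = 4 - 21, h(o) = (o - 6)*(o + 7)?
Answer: -286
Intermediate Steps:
h(o) = (-6 + o)*(7 + o)
Z = -17
(30 + Z)*h(-5) = (30 - 17)*(-42 - 5 + (-5)²) = 13*(-42 - 5 + 25) = 13*(-22) = -286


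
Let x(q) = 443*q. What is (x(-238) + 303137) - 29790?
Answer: 167913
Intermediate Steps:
(x(-238) + 303137) - 29790 = (443*(-238) + 303137) - 29790 = (-105434 + 303137) - 29790 = 197703 - 29790 = 167913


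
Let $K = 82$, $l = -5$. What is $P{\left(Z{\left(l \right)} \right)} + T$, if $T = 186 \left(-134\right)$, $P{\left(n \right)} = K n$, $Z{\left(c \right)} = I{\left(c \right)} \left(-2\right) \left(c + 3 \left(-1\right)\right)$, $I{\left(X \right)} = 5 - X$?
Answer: $-11804$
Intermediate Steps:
$Z{\left(c \right)} = \left(-10 + 2 c\right) \left(-3 + c\right)$ ($Z{\left(c \right)} = \left(5 - c\right) \left(-2\right) \left(c + 3 \left(-1\right)\right) = \left(-10 + 2 c\right) \left(c - 3\right) = \left(-10 + 2 c\right) \left(-3 + c\right)$)
$P{\left(n \right)} = 82 n$
$T = -24924$
$P{\left(Z{\left(l \right)} \right)} + T = 82 \cdot 2 \left(-5 - 5\right) \left(-3 - 5\right) - 24924 = 82 \cdot 2 \left(-10\right) \left(-8\right) - 24924 = 82 \cdot 160 - 24924 = 13120 - 24924 = -11804$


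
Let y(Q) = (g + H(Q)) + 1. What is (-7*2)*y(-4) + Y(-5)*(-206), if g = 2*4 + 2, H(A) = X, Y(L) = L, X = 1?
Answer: 862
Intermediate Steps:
H(A) = 1
g = 10 (g = 8 + 2 = 10)
y(Q) = 12 (y(Q) = (10 + 1) + 1 = 11 + 1 = 12)
(-7*2)*y(-4) + Y(-5)*(-206) = -7*2*12 - 5*(-206) = -14*12 + 1030 = -168 + 1030 = 862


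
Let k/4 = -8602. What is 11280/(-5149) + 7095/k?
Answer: -38604945/16106072 ≈ -2.3969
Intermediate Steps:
k = -34408 (k = 4*(-8602) = -34408)
11280/(-5149) + 7095/k = 11280/(-5149) + 7095/(-34408) = 11280*(-1/5149) + 7095*(-1/34408) = -11280/5149 - 645/3128 = -38604945/16106072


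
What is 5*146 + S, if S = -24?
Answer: 706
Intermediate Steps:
5*146 + S = 5*146 - 24 = 730 - 24 = 706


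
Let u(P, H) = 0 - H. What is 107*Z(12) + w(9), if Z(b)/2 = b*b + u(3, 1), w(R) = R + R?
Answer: 30620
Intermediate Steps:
w(R) = 2*R
u(P, H) = -H
Z(b) = -2 + 2*b² (Z(b) = 2*(b*b - 1*1) = 2*(b² - 1) = 2*(-1 + b²) = -2 + 2*b²)
107*Z(12) + w(9) = 107*(-2 + 2*12²) + 2*9 = 107*(-2 + 2*144) + 18 = 107*(-2 + 288) + 18 = 107*286 + 18 = 30602 + 18 = 30620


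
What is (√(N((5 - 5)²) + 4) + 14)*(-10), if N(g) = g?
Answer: -160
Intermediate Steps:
(√(N((5 - 5)²) + 4) + 14)*(-10) = (√((5 - 5)² + 4) + 14)*(-10) = (√(0² + 4) + 14)*(-10) = (√(0 + 4) + 14)*(-10) = (√4 + 14)*(-10) = (2 + 14)*(-10) = 16*(-10) = -160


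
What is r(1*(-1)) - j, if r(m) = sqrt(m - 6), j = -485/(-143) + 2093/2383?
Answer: -1455054/340769 + I*sqrt(7) ≈ -4.2699 + 2.6458*I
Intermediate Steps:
j = 1455054/340769 (j = -485*(-1/143) + 2093*(1/2383) = 485/143 + 2093/2383 = 1455054/340769 ≈ 4.2699)
r(m) = sqrt(-6 + m)
r(1*(-1)) - j = sqrt(-6 + 1*(-1)) - 1*1455054/340769 = sqrt(-6 - 1) - 1455054/340769 = sqrt(-7) - 1455054/340769 = I*sqrt(7) - 1455054/340769 = -1455054/340769 + I*sqrt(7)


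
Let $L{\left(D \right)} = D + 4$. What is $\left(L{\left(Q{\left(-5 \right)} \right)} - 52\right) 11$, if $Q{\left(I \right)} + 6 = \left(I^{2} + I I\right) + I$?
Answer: $-99$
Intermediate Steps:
$Q{\left(I \right)} = -6 + I + 2 I^{2}$ ($Q{\left(I \right)} = -6 + \left(\left(I^{2} + I I\right) + I\right) = -6 + \left(\left(I^{2} + I^{2}\right) + I\right) = -6 + \left(2 I^{2} + I\right) = -6 + \left(I + 2 I^{2}\right) = -6 + I + 2 I^{2}$)
$L{\left(D \right)} = 4 + D$
$\left(L{\left(Q{\left(-5 \right)} \right)} - 52\right) 11 = \left(\left(4 - \left(11 - 50\right)\right) - 52\right) 11 = \left(\left(4 - -39\right) - 52\right) 11 = \left(\left(4 + 39\right) - 52\right) 11 = \left(43 - 52\right) 11 = \left(-9\right) 11 = -99$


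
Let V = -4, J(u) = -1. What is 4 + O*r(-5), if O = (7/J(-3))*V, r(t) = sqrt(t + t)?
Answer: 4 + 28*I*sqrt(10) ≈ 4.0 + 88.544*I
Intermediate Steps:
r(t) = sqrt(2)*sqrt(t) (r(t) = sqrt(2*t) = sqrt(2)*sqrt(t))
O = 28 (O = (7/(-1))*(-4) = (7*(-1))*(-4) = -7*(-4) = 28)
4 + O*r(-5) = 4 + 28*(sqrt(2)*sqrt(-5)) = 4 + 28*(sqrt(2)*(I*sqrt(5))) = 4 + 28*(I*sqrt(10)) = 4 + 28*I*sqrt(10)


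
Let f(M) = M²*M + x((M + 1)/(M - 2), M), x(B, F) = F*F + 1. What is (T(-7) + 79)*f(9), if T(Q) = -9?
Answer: 56770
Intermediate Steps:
x(B, F) = 1 + F² (x(B, F) = F² + 1 = 1 + F²)
f(M) = 1 + M² + M³ (f(M) = M²*M + (1 + M²) = M³ + (1 + M²) = 1 + M² + M³)
(T(-7) + 79)*f(9) = (-9 + 79)*(1 + 9² + 9³) = 70*(1 + 81 + 729) = 70*811 = 56770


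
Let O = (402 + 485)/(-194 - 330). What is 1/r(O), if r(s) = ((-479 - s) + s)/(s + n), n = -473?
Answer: 248739/250996 ≈ 0.99101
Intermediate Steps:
O = -887/524 (O = 887/(-524) = 887*(-1/524) = -887/524 ≈ -1.6927)
r(s) = -479/(-473 + s) (r(s) = ((-479 - s) + s)/(s - 473) = -479/(-473 + s))
1/r(O) = 1/(-479/(-473 - 887/524)) = 1/(-479/(-248739/524)) = 1/(-479*(-524/248739)) = 1/(250996/248739) = 248739/250996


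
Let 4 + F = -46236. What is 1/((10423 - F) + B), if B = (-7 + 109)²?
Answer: 1/67067 ≈ 1.4910e-5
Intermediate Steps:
B = 10404 (B = 102² = 10404)
F = -46240 (F = -4 - 46236 = -46240)
1/((10423 - F) + B) = 1/((10423 - 1*(-46240)) + 10404) = 1/((10423 + 46240) + 10404) = 1/(56663 + 10404) = 1/67067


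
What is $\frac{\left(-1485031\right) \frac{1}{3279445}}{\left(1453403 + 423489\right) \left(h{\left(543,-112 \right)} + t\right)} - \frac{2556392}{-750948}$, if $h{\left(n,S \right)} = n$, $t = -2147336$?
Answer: $\frac{767723047737823436835637}{225521002746293996167140} \approx 3.4042$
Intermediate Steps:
$\frac{\left(-1485031\right) \frac{1}{3279445}}{\left(1453403 + 423489\right) \left(h{\left(543,-112 \right)} + t\right)} - \frac{2556392}{-750948} = \frac{\left(-1485031\right) \frac{1}{3279445}}{\left(1453403 + 423489\right) \left(543 - 2147336\right)} - \frac{2556392}{-750948} = \frac{\left(-1485031\right) \frac{1}{3279445}}{1876892 \left(-2146793\right)} - - \frac{639098}{187737} = - \frac{1485031}{3279445 \left(-4029298607356\right)} + \frac{639098}{187737} = \left(- \frac{1485031}{3279445}\right) \left(- \frac{1}{4029298607356}\right) + \frac{639098}{187737} = \frac{1485031}{13213863171400597420} + \frac{639098}{187737} = \frac{767723047737823436835637}{225521002746293996167140}$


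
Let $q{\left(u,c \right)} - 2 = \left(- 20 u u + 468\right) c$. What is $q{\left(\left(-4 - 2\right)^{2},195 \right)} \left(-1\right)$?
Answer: $4963138$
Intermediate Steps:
$q{\left(u,c \right)} = 2 + c \left(468 - 20 u^{2}\right)$ ($q{\left(u,c \right)} = 2 + \left(- 20 u u + 468\right) c = 2 + \left(- 20 u^{2} + 468\right) c = 2 + \left(468 - 20 u^{2}\right) c = 2 + c \left(468 - 20 u^{2}\right)$)
$q{\left(\left(-4 - 2\right)^{2},195 \right)} \left(-1\right) = \left(2 + 468 \cdot 195 - 3900 \left(\left(-4 - 2\right)^{2}\right)^{2}\right) \left(-1\right) = \left(2 + 91260 - 3900 \left(\left(-6\right)^{2}\right)^{2}\right) \left(-1\right) = \left(2 + 91260 - 3900 \cdot 36^{2}\right) \left(-1\right) = \left(2 + 91260 - 3900 \cdot 1296\right) \left(-1\right) = \left(2 + 91260 - 5054400\right) \left(-1\right) = \left(-4963138\right) \left(-1\right) = 4963138$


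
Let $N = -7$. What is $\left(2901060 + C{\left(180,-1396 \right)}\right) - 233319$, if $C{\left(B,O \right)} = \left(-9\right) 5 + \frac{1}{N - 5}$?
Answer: $\frac{32012351}{12} \approx 2.6677 \cdot 10^{6}$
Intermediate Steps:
$C{\left(B,O \right)} = - \frac{541}{12}$ ($C{\left(B,O \right)} = \left(-9\right) 5 + \frac{1}{-7 - 5} = -45 + \frac{1}{-12} = -45 - \frac{1}{12} = - \frac{541}{12}$)
$\left(2901060 + C{\left(180,-1396 \right)}\right) - 233319 = \left(2901060 - \frac{541}{12}\right) - 233319 = \frac{34812179}{12} - 233319 = \frac{32012351}{12}$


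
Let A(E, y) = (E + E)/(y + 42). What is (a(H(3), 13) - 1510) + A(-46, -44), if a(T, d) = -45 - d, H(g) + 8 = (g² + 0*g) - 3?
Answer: -1522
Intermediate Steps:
H(g) = -11 + g² (H(g) = -8 + ((g² + 0*g) - 3) = -8 + ((g² + 0) - 3) = -8 + (g² - 3) = -8 + (-3 + g²) = -11 + g²)
A(E, y) = 2*E/(42 + y) (A(E, y) = (2*E)/(42 + y) = 2*E/(42 + y))
(a(H(3), 13) - 1510) + A(-46, -44) = ((-45 - 1*13) - 1510) + 2*(-46)/(42 - 44) = ((-45 - 13) - 1510) + 2*(-46)/(-2) = (-58 - 1510) + 2*(-46)*(-½) = -1568 + 46 = -1522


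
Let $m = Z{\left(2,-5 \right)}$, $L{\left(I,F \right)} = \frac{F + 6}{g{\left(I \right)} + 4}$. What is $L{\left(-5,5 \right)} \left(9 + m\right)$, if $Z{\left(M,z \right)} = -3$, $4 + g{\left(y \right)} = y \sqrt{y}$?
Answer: $\frac{66 i \sqrt{5}}{25} \approx 5.9032 i$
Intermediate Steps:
$g{\left(y \right)} = -4 + y^{\frac{3}{2}}$ ($g{\left(y \right)} = -4 + y \sqrt{y} = -4 + y^{\frac{3}{2}}$)
$L{\left(I,F \right)} = \frac{6 + F}{I^{\frac{3}{2}}}$ ($L{\left(I,F \right)} = \frac{F + 6}{\left(-4 + I^{\frac{3}{2}}\right) + 4} = \frac{6 + F}{I^{\frac{3}{2}}}$)
$m = -3$
$L{\left(-5,5 \right)} \left(9 + m\right) = \frac{6 + 5}{\left(-5\right) i \sqrt{5}} \left(9 - 3\right) = \frac{i \sqrt{5}}{25} \cdot 11 \cdot 6 = \frac{11 i \sqrt{5}}{25} \cdot 6 = \frac{66 i \sqrt{5}}{25}$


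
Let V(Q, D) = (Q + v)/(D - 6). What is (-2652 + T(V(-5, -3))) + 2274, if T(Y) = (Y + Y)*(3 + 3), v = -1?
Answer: -370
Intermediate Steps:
V(Q, D) = (-1 + Q)/(-6 + D) (V(Q, D) = (Q - 1)/(D - 6) = (-1 + Q)/(-6 + D))
T(Y) = 12*Y (T(Y) = (2*Y)*6 = 12*Y)
(-2652 + T(V(-5, -3))) + 2274 = (-2652 + 12*((-1 - 5)/(-6 - 3))) + 2274 = (-2652 + 12*(-6/(-9))) + 2274 = (-2652 + 12*(-⅑*(-6))) + 2274 = (-2652 + 12*(⅔)) + 2274 = (-2652 + 8) + 2274 = -2644 + 2274 = -370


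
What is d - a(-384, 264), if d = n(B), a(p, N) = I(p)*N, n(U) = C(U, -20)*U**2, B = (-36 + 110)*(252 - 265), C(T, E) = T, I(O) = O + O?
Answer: -890074376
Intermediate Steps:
I(O) = 2*O
B = -962 (B = 74*(-13) = -962)
n(U) = U**3 (n(U) = U*U**2 = U**3)
a(p, N) = 2*N*p (a(p, N) = (2*p)*N = 2*N*p)
d = -890277128 (d = (-962)**3 = -890277128)
d - a(-384, 264) = -890277128 - 2*264*(-384) = -890277128 - 1*(-202752) = -890277128 + 202752 = -890074376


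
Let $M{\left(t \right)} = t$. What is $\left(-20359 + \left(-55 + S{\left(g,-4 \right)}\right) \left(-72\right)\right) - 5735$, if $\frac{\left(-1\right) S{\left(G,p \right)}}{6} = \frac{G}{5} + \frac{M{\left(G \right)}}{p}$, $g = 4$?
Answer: $- \frac{111102}{5} \approx -22220.0$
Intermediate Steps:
$S{\left(G,p \right)} = - \frac{6 G}{5} - \frac{6 G}{p}$ ($S{\left(G,p \right)} = - 6 \left(\frac{G}{5} + \frac{G}{p}\right) = - \frac{6 G}{5} - \frac{6 G}{p}$)
$\left(-20359 + \left(-55 + S{\left(g,-4 \right)}\right) \left(-72\right)\right) - 5735 = \left(-20359 + \left(-55 + \frac{6}{5} \cdot 4 \frac{1}{-4} \left(-5 - -4\right)\right) \left(-72\right)\right) - 5735 = \left(-20359 + \left(-55 + \frac{6}{5} \cdot 4 \left(- \frac{1}{4}\right) \left(-5 + 4\right)\right) \left(-72\right)\right) - 5735 = \left(-20359 + \left(-55 + \frac{6}{5} \cdot 4 \left(- \frac{1}{4}\right) \left(-1\right)\right) \left(-72\right)\right) - 5735 = \left(-20359 + \left(-55 + \frac{6}{5}\right) \left(-72\right)\right) - 5735 = \left(-20359 - - \frac{19368}{5}\right) - 5735 = \left(-20359 + \frac{19368}{5}\right) - 5735 = - \frac{82427}{5} - 5735 = - \frac{111102}{5}$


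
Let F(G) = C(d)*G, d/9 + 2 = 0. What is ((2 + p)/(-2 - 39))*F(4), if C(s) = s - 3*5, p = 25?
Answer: 3564/41 ≈ 86.927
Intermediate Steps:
d = -18 (d = -18 + 9*0 = -18 + 0 = -18)
C(s) = -15 + s (C(s) = s - 15 = -15 + s)
F(G) = -33*G (F(G) = (-15 - 18)*G = -33*G)
((2 + p)/(-2 - 39))*F(4) = ((2 + 25)/(-2 - 39))*(-33*4) = (27/(-41))*(-132) = (27*(-1/41))*(-132) = -27/41*(-132) = 3564/41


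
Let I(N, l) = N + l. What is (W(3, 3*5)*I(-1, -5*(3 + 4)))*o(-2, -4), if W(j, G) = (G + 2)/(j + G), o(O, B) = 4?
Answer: -136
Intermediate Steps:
W(j, G) = (2 + G)/(G + j)
(W(3, 3*5)*I(-1, -5*(3 + 4)))*o(-2, -4) = (((2 + 3*5)/(3*5 + 3))*(-1 - 5*(3 + 4)))*4 = (((2 + 15)/(15 + 3))*(-1 - 5*7))*4 = ((17/18)*(-1 - 35))*4 = (((1/18)*17)*(-36))*4 = ((17/18)*(-36))*4 = -34*4 = -136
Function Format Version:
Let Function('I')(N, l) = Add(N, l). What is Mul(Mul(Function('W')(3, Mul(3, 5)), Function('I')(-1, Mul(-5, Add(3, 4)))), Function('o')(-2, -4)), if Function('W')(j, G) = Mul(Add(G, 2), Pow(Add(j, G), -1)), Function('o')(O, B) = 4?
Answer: -136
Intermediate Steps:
Function('W')(j, G) = Mul(Pow(Add(G, j), -1), Add(2, G)) (Function('W')(j, G) = Mul(Add(2, G), Pow(Add(G, j), -1)) = Mul(Pow(Add(G, j), -1), Add(2, G)))
Mul(Mul(Function('W')(3, Mul(3, 5)), Function('I')(-1, Mul(-5, Add(3, 4)))), Function('o')(-2, -4)) = Mul(Mul(Mul(Pow(Add(Mul(3, 5), 3), -1), Add(2, Mul(3, 5))), Add(-1, Mul(-5, Add(3, 4)))), 4) = Mul(Mul(Mul(Pow(Add(15, 3), -1), Add(2, 15)), Add(-1, Mul(-5, 7))), 4) = Mul(Mul(Mul(Pow(18, -1), 17), Add(-1, -35)), 4) = Mul(Mul(Mul(Rational(1, 18), 17), -36), 4) = Mul(Mul(Rational(17, 18), -36), 4) = Mul(-34, 4) = -136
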